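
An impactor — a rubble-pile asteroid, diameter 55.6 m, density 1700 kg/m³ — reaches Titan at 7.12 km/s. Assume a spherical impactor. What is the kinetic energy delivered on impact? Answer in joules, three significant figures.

v = 7120 m/s.
Mass m = (π/6) ρ d³ = (π/6) × 1700 × (55.6)³ = 1.530 × 10^8 kg
E = ½ m v² = 0.5 × 1.530 × 10^8 × (7120)² = 3.878 × 10^15 J

E ≈ 3.88 × 10^15 J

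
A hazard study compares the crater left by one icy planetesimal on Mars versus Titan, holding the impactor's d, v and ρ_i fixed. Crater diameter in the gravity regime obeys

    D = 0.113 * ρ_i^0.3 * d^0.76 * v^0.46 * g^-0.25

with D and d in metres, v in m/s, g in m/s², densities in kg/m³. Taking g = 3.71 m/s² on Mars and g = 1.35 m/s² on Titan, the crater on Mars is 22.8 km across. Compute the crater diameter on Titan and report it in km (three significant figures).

D ≈ 29.4 km

All impactor-dependent factors cancel in the ratio, leaving D_Titan/D_Mars = (g_Titan/g_Mars)^-0.25.
(1.35/3.71)^-0.25 = 0.3639^-0.25 = 1.288
D_Titan = 1.288 × 22.8 km = 29.4 km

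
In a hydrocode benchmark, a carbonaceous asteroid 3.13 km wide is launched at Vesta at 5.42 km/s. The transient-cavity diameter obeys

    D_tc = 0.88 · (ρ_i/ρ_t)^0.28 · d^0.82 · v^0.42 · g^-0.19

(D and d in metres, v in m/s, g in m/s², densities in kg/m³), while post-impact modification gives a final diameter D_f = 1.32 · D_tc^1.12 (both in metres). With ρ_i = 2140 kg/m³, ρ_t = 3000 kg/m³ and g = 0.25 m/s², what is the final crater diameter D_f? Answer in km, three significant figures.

D_f ≈ 128 km

In SI: d = 3130 m, v = 5420 m/s.
(ρ_i/ρ_t)^0.28 = (2140/3000)^0.28 = 0.9097
d^0.82 = 3130^0.82 = 735.1
v^0.42 = 5420^0.42 = 37.01
g^-0.19 = 0.25^-0.19 = 1.301
D_tc = 0.88 × 0.9097 × 735.1 × 37.01 × 1.301 = 28340 m
D_f = 1.32 × (28340)^1.12 = 1.280 × 10^5 m
     = 128.0 km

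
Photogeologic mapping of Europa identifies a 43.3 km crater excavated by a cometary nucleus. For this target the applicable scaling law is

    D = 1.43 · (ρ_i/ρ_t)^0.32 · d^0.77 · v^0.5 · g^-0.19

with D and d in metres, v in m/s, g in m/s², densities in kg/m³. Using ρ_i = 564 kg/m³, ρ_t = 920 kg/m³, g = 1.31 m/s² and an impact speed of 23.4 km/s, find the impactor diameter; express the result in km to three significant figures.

d ≈ 1.26 km

Rearranging for d: d = [D / (1.43 · (564/920)^0.32 · 23400^0.5 · 1.31^-0.19)]^(1/0.77).
D = 43300 m.
(564/920)^0.32 = 0.8551
23400^0.5 = 153.0
1.31^-0.19 = 0.9500
Denominator = 1.43 × 0.8551 × 153.0 × 0.9500 = 177.7
D / 177.7 = 43300 / 177.7 = 243.7
d = 243.7^(1/0.77) = 243.7^1.2987 = 1258 m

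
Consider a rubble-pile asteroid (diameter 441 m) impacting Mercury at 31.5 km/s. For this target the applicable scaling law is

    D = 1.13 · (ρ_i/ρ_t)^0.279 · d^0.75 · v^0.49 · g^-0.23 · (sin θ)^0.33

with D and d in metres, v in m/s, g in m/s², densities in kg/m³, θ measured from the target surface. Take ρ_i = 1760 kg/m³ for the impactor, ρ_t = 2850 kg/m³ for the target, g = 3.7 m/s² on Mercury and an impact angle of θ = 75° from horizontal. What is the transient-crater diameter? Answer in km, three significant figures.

D ≈ 11.1 km

In SI units: v = 31500 m/s.
(ρ_i/ρ_t)^0.279 = (1760/2850)^0.279 = 0.8742
d^0.75 = 441^0.75 = 96.23
v^0.49 = 31500^0.49 = 160.0
g^-0.23 = 3.7^-0.23 = 0.7401
(sin 75°)^0.33 = 0.9659^0.33 = 0.9886
D = 1.13 × 0.8742 × 96.23 × 160.0 × 0.7401 × 0.9886 = 11128 m
   = 11.13 km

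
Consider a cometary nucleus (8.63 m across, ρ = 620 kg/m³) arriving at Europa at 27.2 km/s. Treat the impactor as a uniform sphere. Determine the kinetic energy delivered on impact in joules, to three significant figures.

E ≈ 7.72 × 10^13 J

v = 27200 m/s.
Mass m = (π/6) ρ d³ = (π/6) × 620 × (8.63)³ = 2.087 × 10^5 kg
E = ½ m v² = 0.5 × 2.087 × 10^5 × (27200)² = 7.720 × 10^13 J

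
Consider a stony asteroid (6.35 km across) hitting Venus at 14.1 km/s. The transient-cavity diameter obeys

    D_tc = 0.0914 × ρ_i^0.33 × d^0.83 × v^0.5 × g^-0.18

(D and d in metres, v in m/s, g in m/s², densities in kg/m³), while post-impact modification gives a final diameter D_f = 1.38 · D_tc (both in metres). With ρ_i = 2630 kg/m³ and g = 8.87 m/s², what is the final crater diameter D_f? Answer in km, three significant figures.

D_f ≈ 195 km

In SI: d = 6350 m, v = 14100 m/s.
ρ_i^0.33 = 2630^0.33 = 13.45
d^0.83 = 6350^0.83 = 1433
v^0.5 = 14100^0.5 = 118.7
g^-0.18 = 8.87^-0.18 = 0.6751
D_tc = 0.0914 × 13.45 × 1433 × 118.7 × 0.6751 = 1.412 × 10^5 m
D_f = 1.38 × 1.412 × 10^5 = 1.949 × 10^5 m
     = 194.9 km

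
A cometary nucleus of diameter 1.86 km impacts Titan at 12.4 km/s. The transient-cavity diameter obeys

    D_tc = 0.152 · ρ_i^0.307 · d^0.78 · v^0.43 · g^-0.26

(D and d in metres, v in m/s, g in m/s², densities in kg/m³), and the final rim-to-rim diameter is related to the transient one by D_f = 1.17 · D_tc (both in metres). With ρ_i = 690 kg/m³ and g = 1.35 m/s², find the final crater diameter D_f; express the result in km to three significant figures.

In SI: d = 1860 m, v = 12400 m/s.
ρ_i^0.307 = 690^0.307 = 7.439
d^0.78 = 1860^0.78 = 355.0
v^0.43 = 12400^0.43 = 57.57
g^-0.26 = 1.35^-0.26 = 0.9249
D_tc = 0.152 × 7.439 × 355.0 × 57.57 × 0.9249 = 21370 m
D_f = 1.17 × 21370 = 25003 m
     = 25.00 km

D_f ≈ 25.0 km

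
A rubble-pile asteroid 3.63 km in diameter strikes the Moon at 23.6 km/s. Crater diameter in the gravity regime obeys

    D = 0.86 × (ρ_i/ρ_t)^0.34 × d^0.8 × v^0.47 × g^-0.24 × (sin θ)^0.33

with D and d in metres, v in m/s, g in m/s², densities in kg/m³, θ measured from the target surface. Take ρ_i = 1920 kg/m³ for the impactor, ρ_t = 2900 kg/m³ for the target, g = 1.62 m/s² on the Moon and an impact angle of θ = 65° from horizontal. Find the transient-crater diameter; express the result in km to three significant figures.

In SI units: d = 3630 m, v = 23600 m/s.
(ρ_i/ρ_t)^0.34 = (1920/2900)^0.34 = 0.8692
d^0.8 = 3630^0.8 = 704.6
v^0.47 = 23600^0.47 = 113.6
g^-0.24 = 1.62^-0.24 = 0.8907
(sin 65°)^0.33 = 0.9063^0.33 = 0.9681
D = 0.86 × 0.8692 × 704.6 × 113.6 × 0.8907 × 0.9681 = 51593 m
   = 51.59 km

D ≈ 51.6 km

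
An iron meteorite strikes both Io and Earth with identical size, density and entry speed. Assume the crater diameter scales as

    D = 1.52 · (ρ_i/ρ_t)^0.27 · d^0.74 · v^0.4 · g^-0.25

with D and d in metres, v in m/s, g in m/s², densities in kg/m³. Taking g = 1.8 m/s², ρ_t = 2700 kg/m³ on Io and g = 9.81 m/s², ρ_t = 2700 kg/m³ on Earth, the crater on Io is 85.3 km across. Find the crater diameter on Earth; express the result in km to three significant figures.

The impactor-only factors (d, v, ρ_i) cancel in the ratio, leaving D_Earth/D_Io = (g_Earth/g_Io)^-0.25 · (ρ_t,Io/ρ_t,Earth)^0.27.
(9.81/1.8)^-0.25 = 5.450^-0.25 = 0.6545
(2700/2700)^0.27 = 1.000^0.27 = 1.000
Ratio = 0.6545 × 1.000 = 0.6545
D_Earth = 0.6545 × 85.3 km = 55.8 km

D ≈ 55.8 km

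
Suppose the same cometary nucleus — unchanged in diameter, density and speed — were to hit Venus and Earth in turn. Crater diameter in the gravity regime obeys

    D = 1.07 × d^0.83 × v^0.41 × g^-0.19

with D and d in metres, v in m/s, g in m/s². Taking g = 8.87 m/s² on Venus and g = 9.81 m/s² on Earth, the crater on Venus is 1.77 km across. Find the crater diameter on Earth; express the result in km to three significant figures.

All impactor-dependent factors cancel in the ratio, leaving D_Earth/D_Venus = (g_Earth/g_Venus)^-0.19.
(9.81/8.87)^-0.19 = 1.106^-0.19 = 0.9810
D_Earth = 0.9810 × 1.77 km = 1.74 km

D ≈ 1.74 km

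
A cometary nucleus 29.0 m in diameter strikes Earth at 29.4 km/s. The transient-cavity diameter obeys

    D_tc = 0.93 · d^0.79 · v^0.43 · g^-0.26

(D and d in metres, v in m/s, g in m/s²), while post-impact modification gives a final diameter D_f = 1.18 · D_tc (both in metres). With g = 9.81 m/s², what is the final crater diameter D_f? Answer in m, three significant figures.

D_f ≈ 723 m

v = 29400 m/s.
d^0.79 = 29^0.79 = 14.30
v^0.43 = 29400^0.43 = 83.44
g^-0.26 = 9.81^-0.26 = 0.5523
D_tc = 0.93 × 14.30 × 83.44 × 0.5523 = 612.9 m
D_f = 1.18 × 612.9 = 723.2 m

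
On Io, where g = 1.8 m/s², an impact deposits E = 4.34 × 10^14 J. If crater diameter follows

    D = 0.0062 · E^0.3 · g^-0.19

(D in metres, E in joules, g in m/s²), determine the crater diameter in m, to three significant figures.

D ≈ 137 m

E^0.3 = (4.34 × 10^14)^0.3 = 2.462 × 10^4
g^-0.19 = 1.8^-0.19 = 0.8943
D = 0.0062 × 2.462 × 10^4 × 0.8943 = 136.5 m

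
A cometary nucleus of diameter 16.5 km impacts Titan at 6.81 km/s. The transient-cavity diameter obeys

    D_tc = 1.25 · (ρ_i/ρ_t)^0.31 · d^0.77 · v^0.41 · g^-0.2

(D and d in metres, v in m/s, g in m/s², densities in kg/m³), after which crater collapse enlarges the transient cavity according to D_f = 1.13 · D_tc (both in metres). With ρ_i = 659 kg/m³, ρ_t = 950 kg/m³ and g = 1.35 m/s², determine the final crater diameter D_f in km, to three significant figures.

D_f ≈ 78.3 km

In SI: d = 16500 m, v = 6810 m/s.
(ρ_i/ρ_t)^0.31 = (659/950)^0.31 = 0.8928
d^0.77 = 16500^0.77 = 1768
v^0.41 = 6810^0.41 = 37.29
g^-0.2 = 1.35^-0.2 = 0.9417
D_tc = 1.25 × 0.8928 × 1768 × 37.29 × 0.9417 = 69290 m
D_f = 1.13 × 69290 = 78298 m
     = 78.30 km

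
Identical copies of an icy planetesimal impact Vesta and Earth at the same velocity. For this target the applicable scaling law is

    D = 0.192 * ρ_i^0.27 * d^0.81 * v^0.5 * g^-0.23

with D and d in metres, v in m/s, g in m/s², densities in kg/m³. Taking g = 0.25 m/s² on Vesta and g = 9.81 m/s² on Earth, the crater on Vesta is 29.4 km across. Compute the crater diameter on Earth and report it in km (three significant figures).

D ≈ 12.6 km

All impactor-dependent factors cancel in the ratio, leaving D_Earth/D_Vesta = (g_Earth/g_Vesta)^-0.23.
(9.81/0.25)^-0.23 = 39.24^-0.23 = 0.4300
D_Earth = 0.4300 × 29.4 km = 12.6 km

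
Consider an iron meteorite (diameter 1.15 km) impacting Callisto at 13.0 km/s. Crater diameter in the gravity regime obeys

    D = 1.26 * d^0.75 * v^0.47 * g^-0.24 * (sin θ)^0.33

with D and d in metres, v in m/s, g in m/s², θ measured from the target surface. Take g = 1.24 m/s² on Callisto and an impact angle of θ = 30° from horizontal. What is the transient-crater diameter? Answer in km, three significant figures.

D ≈ 16.1 km

In SI units: d = 1150 m, v = 13000 m/s.
d^0.75 = 1150^0.75 = 197.5
v^0.47 = 13000^0.47 = 85.81
g^-0.24 = 1.24^-0.24 = 0.9497
(sin 30°)^0.33 = 0.5000^0.33 = 0.7955
D = 1.26 × 197.5 × 85.81 × 0.9497 × 0.7955 = 16133 m
   = 16.13 km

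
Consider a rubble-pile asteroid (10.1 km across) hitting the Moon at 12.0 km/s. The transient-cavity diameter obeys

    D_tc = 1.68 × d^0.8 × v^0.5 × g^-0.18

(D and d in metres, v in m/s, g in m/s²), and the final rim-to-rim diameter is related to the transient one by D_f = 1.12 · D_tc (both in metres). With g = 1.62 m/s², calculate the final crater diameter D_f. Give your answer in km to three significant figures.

D_f ≈ 302 km

In SI: d = 10100 m, v = 12000 m/s.
d^0.8 = 10100^0.8 = 1598
v^0.5 = 12000^0.5 = 109.5
g^-0.18 = 1.62^-0.18 = 0.9168
D_tc = 1.68 × 1598 × 109.5 × 0.9168 = 2.695 × 10^5 m
D_f = 1.12 × 2.695 × 10^5 = 3.018 × 10^5 m
     = 301.8 km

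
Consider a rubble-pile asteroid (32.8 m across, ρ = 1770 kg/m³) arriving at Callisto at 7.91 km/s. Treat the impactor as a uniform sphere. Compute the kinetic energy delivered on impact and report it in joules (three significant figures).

E ≈ 1.02 × 10^15 J

v = 7910 m/s.
Mass m = (π/6) ρ d³ = (π/6) × 1770 × (32.8)³ = 3.270 × 10^7 kg
E = ½ m v² = 0.5 × 3.270 × 10^7 × (7910)² = 1.023 × 10^15 J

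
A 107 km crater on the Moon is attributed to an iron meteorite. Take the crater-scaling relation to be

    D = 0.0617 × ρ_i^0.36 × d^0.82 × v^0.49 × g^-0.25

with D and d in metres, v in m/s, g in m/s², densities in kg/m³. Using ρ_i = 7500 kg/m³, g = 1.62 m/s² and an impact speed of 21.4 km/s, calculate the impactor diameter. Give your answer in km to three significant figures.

Rearranging for d: d = [D / (0.0617 · 7500^0.36 · 21400^0.49 · 1.62^-0.25)]^(1/0.82).
D = 107000 m.
7500^0.36 = 24.83
21400^0.49 = 132.4
1.62^-0.25 = 0.8864
Denominator = 0.0617 × 24.83 × 132.4 × 0.8864 = 179.8
D / 179.8 = 107000 / 179.8 = 595.1
d = 595.1^(1/0.82) = 595.1^1.2195 = 2419 m

d ≈ 2.42 km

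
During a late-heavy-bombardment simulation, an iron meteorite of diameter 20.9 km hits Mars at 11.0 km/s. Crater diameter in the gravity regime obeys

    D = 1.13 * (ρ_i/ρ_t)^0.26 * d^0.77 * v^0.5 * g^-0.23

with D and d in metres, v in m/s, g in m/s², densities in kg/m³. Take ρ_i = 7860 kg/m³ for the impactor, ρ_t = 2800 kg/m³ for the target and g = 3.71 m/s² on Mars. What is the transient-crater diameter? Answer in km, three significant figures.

D ≈ 243 km

In SI units: d = 20900 m, v = 11000 m/s.
(ρ_i/ρ_t)^0.26 = (7860/2800)^0.26 = 1.308
d^0.77 = 20900^0.77 = 2121
v^0.5 = 11000^0.5 = 104.9
g^-0.23 = 3.71^-0.23 = 0.7397
D = 1.13 × 1.308 × 2121 × 104.9 × 0.7397 = 2.433 × 10^5 m
   = 243.3 km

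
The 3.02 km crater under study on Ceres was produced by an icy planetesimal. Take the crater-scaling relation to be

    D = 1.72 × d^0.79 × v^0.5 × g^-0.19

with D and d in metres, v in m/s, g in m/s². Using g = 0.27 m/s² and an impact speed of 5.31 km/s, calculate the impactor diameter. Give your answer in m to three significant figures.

d ≈ 41.0 m

Rearranging for d: d = [D / (1.72 · 5310^0.5 · 0.27^-0.19)]^(1/0.79).
D = 3020 m.
5310^0.5 = 72.87
0.27^-0.19 = 1.282
Denominator = 1.72 × 72.87 × 1.282 = 160.7
D / 160.7 = 3020 / 160.7 = 18.79
d = 18.79^(1/0.79) = 18.79^1.2658 = 40.98 m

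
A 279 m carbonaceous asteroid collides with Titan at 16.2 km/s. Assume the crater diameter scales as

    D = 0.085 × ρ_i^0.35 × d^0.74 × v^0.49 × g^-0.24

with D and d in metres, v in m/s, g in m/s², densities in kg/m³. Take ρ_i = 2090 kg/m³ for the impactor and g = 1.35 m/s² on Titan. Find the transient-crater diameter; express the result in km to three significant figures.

In SI units: v = 16200 m/s.
ρ_i^0.35 = 2090^0.35 = 14.52
d^0.74 = 279^0.74 = 64.53
v^0.49 = 16200^0.49 = 115.5
g^-0.24 = 1.35^-0.24 = 0.9305
D = 0.085 × 14.52 × 64.53 × 115.5 × 0.9305 = 8559 m
   = 8.559 km

D ≈ 8.56 km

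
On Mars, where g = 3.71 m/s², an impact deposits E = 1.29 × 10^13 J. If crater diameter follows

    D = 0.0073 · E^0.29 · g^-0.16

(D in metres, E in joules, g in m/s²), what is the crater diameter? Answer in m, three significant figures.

E^0.29 = (1.29 × 10^13)^0.29 = 6.340 × 10^3
g^-0.16 = 3.71^-0.16 = 0.8108
D = 0.0073 × 6.340 × 10^3 × 0.8108 = 37.53 m

D ≈ 37.5 m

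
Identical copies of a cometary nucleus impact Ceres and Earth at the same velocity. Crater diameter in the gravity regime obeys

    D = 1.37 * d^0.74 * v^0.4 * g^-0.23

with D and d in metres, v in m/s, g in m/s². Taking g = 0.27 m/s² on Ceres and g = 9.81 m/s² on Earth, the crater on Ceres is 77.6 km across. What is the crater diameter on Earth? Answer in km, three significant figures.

D ≈ 34.0 km

All impactor-dependent factors cancel in the ratio, leaving D_Earth/D_Ceres = (g_Earth/g_Ceres)^-0.23.
(9.81/0.27)^-0.23 = 36.33^-0.23 = 0.4377
D_Earth = 0.4377 × 77.6 km = 34.0 km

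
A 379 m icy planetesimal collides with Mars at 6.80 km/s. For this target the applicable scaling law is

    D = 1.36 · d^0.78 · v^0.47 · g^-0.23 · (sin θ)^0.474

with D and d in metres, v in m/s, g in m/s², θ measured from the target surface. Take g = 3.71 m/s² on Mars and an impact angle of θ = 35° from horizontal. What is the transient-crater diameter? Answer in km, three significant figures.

D ≈ 5.02 km

In SI units: v = 6800 m/s.
d^0.78 = 379^0.78 = 102.6
v^0.47 = 6800^0.47 = 63.28
g^-0.23 = 3.71^-0.23 = 0.7397
(sin 35°)^0.474 = 0.5736^0.474 = 0.7684
D = 1.36 × 102.6 × 63.28 × 0.7397 × 0.7684 = 5019 m
   = 5.019 km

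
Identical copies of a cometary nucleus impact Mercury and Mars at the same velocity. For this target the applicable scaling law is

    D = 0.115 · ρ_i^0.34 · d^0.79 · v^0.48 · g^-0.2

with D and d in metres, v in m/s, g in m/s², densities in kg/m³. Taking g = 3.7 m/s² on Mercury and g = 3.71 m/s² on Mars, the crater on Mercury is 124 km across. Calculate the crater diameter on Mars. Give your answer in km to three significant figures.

All impactor-dependent factors cancel in the ratio, leaving D_Mars/D_Mercury = (g_Mars/g_Mercury)^-0.2.
(3.71/3.7)^-0.2 = 1.003^-0.2 = 0.9994
D_Mars = 0.9994 × 124 km = 124 km

D ≈ 124 km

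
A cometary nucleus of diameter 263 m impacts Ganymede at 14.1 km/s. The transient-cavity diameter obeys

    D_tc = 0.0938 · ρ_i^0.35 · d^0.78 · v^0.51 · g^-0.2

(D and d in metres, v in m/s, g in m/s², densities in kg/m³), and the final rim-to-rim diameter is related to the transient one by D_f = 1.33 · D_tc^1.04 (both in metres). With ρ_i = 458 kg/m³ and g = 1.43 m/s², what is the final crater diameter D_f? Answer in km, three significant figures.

v = 14100 m/s.
ρ_i^0.35 = 458^0.35 = 8.537
d^0.78 = 263^0.78 = 77.19
v^0.51 = 14100^0.51 = 130.6
g^-0.2 = 1.43^-0.2 = 0.9310
D_tc = 0.0938 × 8.537 × 77.19 × 130.6 × 0.9310 = 7516 m
D_f = 1.33 × (7516)^1.04 = 14285 m
     = 14.28 km

D_f ≈ 14.3 km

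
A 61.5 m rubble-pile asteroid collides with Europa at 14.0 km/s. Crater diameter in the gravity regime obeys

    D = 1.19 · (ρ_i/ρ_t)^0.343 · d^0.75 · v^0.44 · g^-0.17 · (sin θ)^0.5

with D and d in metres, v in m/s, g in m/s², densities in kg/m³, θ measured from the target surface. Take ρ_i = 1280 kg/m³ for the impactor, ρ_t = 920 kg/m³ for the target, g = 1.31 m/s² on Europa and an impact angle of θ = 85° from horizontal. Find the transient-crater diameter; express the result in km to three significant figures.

D ≈ 1.86 km

In SI units: v = 14000 m/s.
(ρ_i/ρ_t)^0.343 = (1280/920)^0.343 = 1.120
d^0.75 = 61.5^0.75 = 21.96
v^0.44 = 14000^0.44 = 66.73
g^-0.17 = 1.31^-0.17 = 0.9551
(sin 85°)^0.5 = 0.9962^0.5 = 0.9981
D = 1.19 × 1.120 × 21.96 × 66.73 × 0.9551 × 0.9981 = 1862 m
   = 1.862 km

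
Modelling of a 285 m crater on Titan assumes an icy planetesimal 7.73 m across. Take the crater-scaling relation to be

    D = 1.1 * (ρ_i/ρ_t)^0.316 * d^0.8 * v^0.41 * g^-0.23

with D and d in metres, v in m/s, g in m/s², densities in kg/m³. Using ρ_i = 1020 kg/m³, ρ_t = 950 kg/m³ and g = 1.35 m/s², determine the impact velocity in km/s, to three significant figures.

v ≈ 15.9 km/s

Rearranging for v: v = [D / (1.1 · (1020/950)^0.316 · 7.73^0.8 · 1.35^-0.23)]^(1/0.41).
(1020/950)^0.316 = 1.023
7.73^0.8 = 5.135
1.35^-0.23 = 0.9333
Denominator = 1.1 × 1.023 × 5.135 × 0.9333 = 5.393
D / 5.393 = 285 / 5.393 = 52.85
v = 52.85^(1/0.41) = 52.85^2.439 = 15941 m/s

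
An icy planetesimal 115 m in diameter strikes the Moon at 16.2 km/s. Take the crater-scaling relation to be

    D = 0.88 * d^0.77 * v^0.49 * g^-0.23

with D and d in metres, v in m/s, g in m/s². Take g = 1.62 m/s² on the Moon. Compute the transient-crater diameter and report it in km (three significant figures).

D ≈ 3.51 km

In SI units: v = 16200 m/s.
d^0.77 = 115^0.77 = 38.61
v^0.49 = 16200^0.49 = 115.5
g^-0.23 = 1.62^-0.23 = 0.8950
D = 0.88 × 38.61 × 115.5 × 0.8950 = 3512 m
   = 3.512 km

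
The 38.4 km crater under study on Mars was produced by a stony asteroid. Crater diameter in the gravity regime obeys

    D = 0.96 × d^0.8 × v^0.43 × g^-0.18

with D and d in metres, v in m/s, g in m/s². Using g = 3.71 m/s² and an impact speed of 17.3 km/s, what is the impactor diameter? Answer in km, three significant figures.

Rearranging for d: d = [D / (0.96 · 17300^0.43 · 3.71^-0.18)]^(1/0.8).
D = 38400 m.
17300^0.43 = 66.43
3.71^-0.18 = 0.7898
Denominator = 0.96 × 66.43 × 0.7898 = 50.37
D / 50.37 = 38400 / 50.37 = 762.4
d = 762.4^(1/0.8) = 762.4^1.25 = 4006 m

d ≈ 4.01 km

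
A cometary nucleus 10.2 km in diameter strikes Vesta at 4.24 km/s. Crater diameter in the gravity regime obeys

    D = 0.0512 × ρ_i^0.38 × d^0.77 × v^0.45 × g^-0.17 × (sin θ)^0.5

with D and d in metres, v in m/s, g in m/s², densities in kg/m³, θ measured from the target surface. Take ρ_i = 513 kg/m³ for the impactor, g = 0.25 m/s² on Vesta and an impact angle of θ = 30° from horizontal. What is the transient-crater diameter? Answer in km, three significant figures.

In SI units: d = 10200 m, v = 4240 m/s.
ρ_i^0.38 = 513^0.38 = 10.71
d^0.77 = 10200^0.77 = 1221
v^0.45 = 4240^0.45 = 42.89
g^-0.17 = 0.25^-0.17 = 1.266
(sin 30°)^0.5 = 0.5000^0.5 = 0.7071
D = 0.0512 × 10.71 × 1221 × 42.89 × 1.266 × 0.7071 = 25707 m
   = 25.71 km

D ≈ 25.7 km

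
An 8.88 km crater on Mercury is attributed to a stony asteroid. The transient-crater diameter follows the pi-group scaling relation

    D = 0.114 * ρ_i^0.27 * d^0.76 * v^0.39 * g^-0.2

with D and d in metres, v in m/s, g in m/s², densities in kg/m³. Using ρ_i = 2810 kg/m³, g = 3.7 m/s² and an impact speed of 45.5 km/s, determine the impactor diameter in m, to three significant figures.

d ≈ 934 m

Rearranging for d: d = [D / (0.114 · 2810^0.27 · 45500^0.39 · 3.7^-0.2)]^(1/0.76).
D = 8880 m.
2810^0.27 = 8.534
45500^0.39 = 65.56
3.7^-0.2 = 0.7698
Denominator = 0.114 × 8.534 × 65.56 × 0.7698 = 49.10
D / 49.10 = 8880 / 49.10 = 180.9
d = 180.9^(1/0.76) = 180.9^1.3158 = 934.0 m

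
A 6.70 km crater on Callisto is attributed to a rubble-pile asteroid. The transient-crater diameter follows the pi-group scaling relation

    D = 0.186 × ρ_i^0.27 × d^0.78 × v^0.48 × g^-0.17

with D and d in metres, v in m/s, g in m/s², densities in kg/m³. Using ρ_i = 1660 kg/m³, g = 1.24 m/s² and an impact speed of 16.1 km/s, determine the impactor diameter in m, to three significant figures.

d ≈ 144 m

Rearranging for d: d = [D / (0.186 · 1660^0.27 · 16100^0.48 · 1.24^-0.17)]^(1/0.78).
D = 6700 m.
1660^0.27 = 7.403
16100^0.48 = 104.5
1.24^-0.17 = 0.9641
Denominator = 0.186 × 7.403 × 104.5 × 0.9641 = 138.7
D / 138.7 = 6700 / 138.7 = 48.31
d = 48.31^(1/0.78) = 48.31^1.2821 = 144.2 m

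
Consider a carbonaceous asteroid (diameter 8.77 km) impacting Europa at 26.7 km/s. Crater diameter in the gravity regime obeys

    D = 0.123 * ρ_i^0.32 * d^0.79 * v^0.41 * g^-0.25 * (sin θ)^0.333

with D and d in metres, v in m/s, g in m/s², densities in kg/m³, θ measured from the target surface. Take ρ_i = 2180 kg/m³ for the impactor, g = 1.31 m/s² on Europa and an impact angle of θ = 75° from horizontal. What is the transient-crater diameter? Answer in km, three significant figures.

D ≈ 113 km

In SI units: d = 8770 m, v = 26700 m/s.
ρ_i^0.32 = 2180^0.32 = 11.70
d^0.79 = 8770^0.79 = 1303
v^0.41 = 26700^0.41 = 65.29
g^-0.25 = 1.31^-0.25 = 0.9347
(sin 75°)^0.333 = 0.9659^0.333 = 0.9885
D = 0.123 × 11.70 × 1303 × 65.29 × 0.9347 × 0.9885 = 1.131 × 10^5 m
   = 113.1 km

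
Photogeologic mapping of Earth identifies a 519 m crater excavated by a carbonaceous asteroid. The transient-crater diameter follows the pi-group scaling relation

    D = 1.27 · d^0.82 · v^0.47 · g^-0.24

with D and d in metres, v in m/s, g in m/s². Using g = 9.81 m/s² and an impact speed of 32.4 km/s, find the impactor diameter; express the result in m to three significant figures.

Rearranging for d: d = [D / (1.27 · 32400^0.47 · 9.81^-0.24)]^(1/0.82).
32400^0.47 = 131.8
9.81^-0.24 = 0.5781
Denominator = 1.27 × 131.8 × 0.5781 = 96.77
D / 96.77 = 519 / 96.77 = 5.363
d = 5.363^(1/0.82) = 5.363^1.2195 = 7.754 m

d ≈ 7.75 m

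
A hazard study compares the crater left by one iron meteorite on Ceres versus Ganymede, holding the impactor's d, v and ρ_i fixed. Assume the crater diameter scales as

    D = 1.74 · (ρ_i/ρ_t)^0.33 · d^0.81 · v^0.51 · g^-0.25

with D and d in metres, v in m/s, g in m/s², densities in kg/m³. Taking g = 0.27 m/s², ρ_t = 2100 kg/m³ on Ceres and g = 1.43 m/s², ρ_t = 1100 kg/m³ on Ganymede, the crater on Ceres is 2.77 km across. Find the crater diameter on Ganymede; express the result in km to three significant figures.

D ≈ 2.26 km

The impactor-only factors (d, v, ρ_i) cancel in the ratio, leaving D_Ganymede/D_Ceres = (g_Ganymede/g_Ceres)^-0.25 · (ρ_t,Ceres/ρ_t,Ganymede)^0.33.
(1.43/0.27)^-0.25 = 5.296^-0.25 = 0.6592
(2100/1100)^0.33 = 1.909^0.33 = 1.238
Ratio = 0.6592 × 1.238 = 0.8161
D_Ganymede = 0.8161 × 2.77 km = 2.26 km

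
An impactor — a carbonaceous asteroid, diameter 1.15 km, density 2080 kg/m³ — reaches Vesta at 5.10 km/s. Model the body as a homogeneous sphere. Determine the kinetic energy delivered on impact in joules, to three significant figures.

E ≈ 2.15 × 10^19 J

d = 1150 m; v = 5100 m/s.
Mass m = (π/6) ρ d³ = (π/6) × 2080 × (1150)³ = 1.656 × 10^12 kg
E = ½ m v² = 0.5 × 1.656 × 10^12 × (5100)² = 2.154 × 10^19 J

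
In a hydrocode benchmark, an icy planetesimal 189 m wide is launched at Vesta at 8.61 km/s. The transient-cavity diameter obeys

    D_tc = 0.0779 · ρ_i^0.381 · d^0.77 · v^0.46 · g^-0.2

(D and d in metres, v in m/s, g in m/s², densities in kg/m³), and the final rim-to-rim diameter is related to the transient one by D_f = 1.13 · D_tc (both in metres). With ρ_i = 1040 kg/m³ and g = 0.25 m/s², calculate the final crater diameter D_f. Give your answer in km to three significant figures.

D_f ≈ 5.99 km

v = 8610 m/s.
ρ_i^0.381 = 1040^0.381 = 14.11
d^0.77 = 189^0.77 = 56.61
v^0.46 = 8610^0.46 = 64.58
g^-0.2 = 0.25^-0.2 = 1.320
D_tc = 0.0779 × 14.11 × 56.61 × 64.58 × 1.320 = 5304 m
D_f = 1.13 × 5304 = 5994 m
     = 5.994 km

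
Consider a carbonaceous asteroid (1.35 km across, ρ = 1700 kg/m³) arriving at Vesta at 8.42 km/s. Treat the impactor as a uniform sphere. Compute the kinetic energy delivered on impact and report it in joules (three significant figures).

E ≈ 7.76 × 10^19 J

d = 1350 m; v = 8420 m/s.
Mass m = (π/6) ρ d³ = (π/6) × 1700 × (1350)³ = 2.190 × 10^12 kg
E = ½ m v² = 0.5 × 2.190 × 10^12 × (8420)² = 7.763 × 10^19 J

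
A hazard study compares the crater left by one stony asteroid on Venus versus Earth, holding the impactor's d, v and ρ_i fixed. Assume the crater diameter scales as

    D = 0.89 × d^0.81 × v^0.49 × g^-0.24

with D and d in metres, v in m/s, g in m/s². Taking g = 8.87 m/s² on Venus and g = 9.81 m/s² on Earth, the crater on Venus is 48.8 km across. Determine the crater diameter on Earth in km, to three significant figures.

D ≈ 47.6 km

All impactor-dependent factors cancel in the ratio, leaving D_Earth/D_Venus = (g_Earth/g_Venus)^-0.24.
(9.81/8.87)^-0.24 = 1.106^-0.24 = 0.9761
D_Earth = 0.9761 × 48.8 km = 47.6 km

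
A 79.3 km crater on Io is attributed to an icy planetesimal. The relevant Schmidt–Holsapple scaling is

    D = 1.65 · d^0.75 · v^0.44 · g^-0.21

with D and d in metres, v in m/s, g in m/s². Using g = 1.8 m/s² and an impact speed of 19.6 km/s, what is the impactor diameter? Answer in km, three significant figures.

d ≈ 6.25 km

Rearranging for d: d = [D / (1.65 · 19600^0.44 · 1.8^-0.21)]^(1/0.75).
D = 79300 m.
19600^0.44 = 77.37
1.8^-0.21 = 0.8839
Denominator = 1.65 × 77.37 × 0.8839 = 112.8
D / 112.8 = 79300 / 112.8 = 703.0
d = 703.0^(1/0.75) = 703.0^1.3333 = 6250 m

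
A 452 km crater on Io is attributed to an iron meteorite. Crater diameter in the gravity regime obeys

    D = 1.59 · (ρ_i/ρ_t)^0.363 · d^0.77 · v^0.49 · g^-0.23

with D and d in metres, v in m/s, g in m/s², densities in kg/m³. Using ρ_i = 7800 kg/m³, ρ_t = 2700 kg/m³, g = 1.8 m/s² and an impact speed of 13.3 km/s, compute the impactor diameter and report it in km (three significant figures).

d ≈ 20.8 km

Rearranging for d: d = [D / (1.59 · (7800/2700)^0.363 · 13300^0.49 · 1.8^-0.23)]^(1/0.77).
D = 452000 m.
(7800/2700)^0.363 = 1.470
13300^0.49 = 104.9
1.8^-0.23 = 0.8735
Denominator = 1.59 × 1.470 × 104.9 × 0.8735 = 214.2
D / 214.2 = 452000 / 214.2 = 2110
d = 2110^(1/0.77) = 2110^1.2987 = 20761 m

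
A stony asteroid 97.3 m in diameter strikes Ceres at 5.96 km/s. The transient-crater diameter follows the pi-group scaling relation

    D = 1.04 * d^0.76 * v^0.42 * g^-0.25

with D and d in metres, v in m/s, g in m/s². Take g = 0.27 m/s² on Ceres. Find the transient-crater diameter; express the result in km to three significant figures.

In SI units: v = 5960 m/s.
d^0.76 = 97.3^0.76 = 32.43
v^0.42 = 5960^0.42 = 38.51
g^-0.25 = 0.27^-0.25 = 1.387
D = 1.04 × 32.43 × 38.51 × 1.387 = 1801 m
   = 1.801 km

D ≈ 1.80 km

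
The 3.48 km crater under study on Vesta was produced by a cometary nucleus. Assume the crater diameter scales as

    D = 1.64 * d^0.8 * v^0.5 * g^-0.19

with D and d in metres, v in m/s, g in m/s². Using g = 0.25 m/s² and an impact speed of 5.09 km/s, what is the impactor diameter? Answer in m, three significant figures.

Rearranging for d: d = [D / (1.64 · 5090^0.5 · 0.25^-0.19)]^(1/0.8).
D = 3480 m.
5090^0.5 = 71.34
0.25^-0.19 = 1.301
Denominator = 1.64 × 71.34 × 1.301 = 152.2
D / 152.2 = 3480 / 152.2 = 22.86
d = 22.86^(1/0.8) = 22.86^1.25 = 49.99 m

d ≈ 50.0 m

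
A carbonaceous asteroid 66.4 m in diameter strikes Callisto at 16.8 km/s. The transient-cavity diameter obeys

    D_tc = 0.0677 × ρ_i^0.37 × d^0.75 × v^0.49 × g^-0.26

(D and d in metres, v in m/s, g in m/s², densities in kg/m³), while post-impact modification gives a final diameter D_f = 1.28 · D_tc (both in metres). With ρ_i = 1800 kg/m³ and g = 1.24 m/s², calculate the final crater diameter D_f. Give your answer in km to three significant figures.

D_f ≈ 3.59 km

v = 16800 m/s.
ρ_i^0.37 = 1800^0.37 = 16.01
d^0.75 = 66.4^0.75 = 23.26
v^0.49 = 16800^0.49 = 117.6
g^-0.26 = 1.24^-0.26 = 0.9456
D_tc = 0.0677 × 16.01 × 23.26 × 117.6 × 0.9456 = 2804 m
D_f = 1.28 × 2804 = 3589 m
     = 3.589 km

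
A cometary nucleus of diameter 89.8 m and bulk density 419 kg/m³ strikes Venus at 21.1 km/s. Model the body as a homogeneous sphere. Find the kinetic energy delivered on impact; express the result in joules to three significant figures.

v = 21100 m/s.
Mass m = (π/6) ρ d³ = (π/6) × 419 × (89.8)³ = 1.589 × 10^8 kg
E = ½ m v² = 0.5 × 1.589 × 10^8 × (21100)² = 3.537 × 10^16 J

E ≈ 3.54 × 10^16 J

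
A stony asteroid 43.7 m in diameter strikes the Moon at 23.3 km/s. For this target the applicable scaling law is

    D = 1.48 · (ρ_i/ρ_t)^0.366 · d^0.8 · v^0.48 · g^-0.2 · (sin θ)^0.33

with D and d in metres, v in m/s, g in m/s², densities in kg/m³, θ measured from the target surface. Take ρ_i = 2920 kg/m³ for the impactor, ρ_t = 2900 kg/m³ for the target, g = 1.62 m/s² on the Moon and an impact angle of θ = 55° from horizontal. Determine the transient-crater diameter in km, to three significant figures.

In SI units: v = 23300 m/s.
(ρ_i/ρ_t)^0.366 = (2920/2900)^0.366 = 1.003
d^0.8 = 43.7^0.8 = 20.53
v^0.48 = 23300^0.48 = 124.8
g^-0.2 = 1.62^-0.2 = 0.9080
(sin 55°)^0.33 = 0.8192^0.33 = 0.9363
D = 1.48 × 1.003 × 20.53 × 124.8 × 0.9080 × 0.9363 = 3233 m
   = 3.233 km

D ≈ 3.23 km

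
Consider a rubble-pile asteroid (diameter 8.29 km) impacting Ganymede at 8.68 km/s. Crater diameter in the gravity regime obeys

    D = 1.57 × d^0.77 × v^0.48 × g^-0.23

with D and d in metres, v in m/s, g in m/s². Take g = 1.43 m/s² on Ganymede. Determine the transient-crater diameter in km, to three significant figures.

In SI units: d = 8290 m, v = 8680 m/s.
d^0.77 = 8290^0.77 = 1041
v^0.48 = 8680^0.48 = 77.71
g^-0.23 = 1.43^-0.23 = 0.9210
D = 1.57 × 1041 × 77.71 × 0.9210 = 1.170 × 10^5 m
   = 117.0 km

D ≈ 117 km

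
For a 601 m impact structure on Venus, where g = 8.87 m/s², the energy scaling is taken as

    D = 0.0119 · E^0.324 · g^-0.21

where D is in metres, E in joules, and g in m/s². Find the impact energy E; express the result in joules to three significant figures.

E ≈ 1.35 × 10^15 J

Rearranging: E = [D / (0.0119 · g^-0.21)]^(1/0.324).
g^-0.21 = 8.87^-0.21 = 0.6323
D / (0.0119 × 0.6323) = 601 / (7.524 × 10^-3) = 7.988 × 10^4
E = (7.988 × 10^4)^3.0864 = 1.352 × 10^15 J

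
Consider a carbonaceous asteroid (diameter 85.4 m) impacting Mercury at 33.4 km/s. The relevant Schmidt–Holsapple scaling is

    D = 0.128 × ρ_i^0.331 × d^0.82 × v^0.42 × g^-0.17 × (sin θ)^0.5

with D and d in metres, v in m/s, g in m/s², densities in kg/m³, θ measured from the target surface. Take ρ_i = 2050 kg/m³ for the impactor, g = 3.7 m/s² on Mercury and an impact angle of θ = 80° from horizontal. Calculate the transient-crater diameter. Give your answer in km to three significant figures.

D ≈ 3.87 km

In SI units: v = 33400 m/s.
ρ_i^0.331 = 2050^0.331 = 12.48
d^0.82 = 85.4^0.82 = 38.35
v^0.42 = 33400^0.42 = 79.43
g^-0.17 = 3.7^-0.17 = 0.8006
(sin 80°)^0.5 = 0.9848^0.5 = 0.9924
D = 0.128 × 12.48 × 38.35 × 79.43 × 0.8006 × 0.9924 = 3866 m
   = 3.866 km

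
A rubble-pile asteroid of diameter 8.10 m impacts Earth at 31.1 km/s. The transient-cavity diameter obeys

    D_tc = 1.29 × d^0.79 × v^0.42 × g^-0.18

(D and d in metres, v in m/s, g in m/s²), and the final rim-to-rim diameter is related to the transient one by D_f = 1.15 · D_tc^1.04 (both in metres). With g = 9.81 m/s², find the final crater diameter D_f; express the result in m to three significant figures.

v = 31100 m/s.
d^0.79 = 8.1^0.79 = 5.220
v^0.42 = 31100^0.42 = 77.08
g^-0.18 = 9.81^-0.18 = 0.6630
D_tc = 1.29 × 5.220 × 77.08 × 0.6630 = 344.1 m
D_f = 1.15 × (344.1)^1.04 = 499.9 m

D_f ≈ 500 m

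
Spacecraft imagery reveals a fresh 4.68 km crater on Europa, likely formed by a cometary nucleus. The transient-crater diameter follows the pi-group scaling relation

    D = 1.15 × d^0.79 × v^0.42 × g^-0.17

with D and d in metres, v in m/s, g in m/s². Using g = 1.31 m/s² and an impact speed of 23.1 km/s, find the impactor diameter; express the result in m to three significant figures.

d ≈ 188 m

Rearranging for d: d = [D / (1.15 · 23100^0.42 · 1.31^-0.17)]^(1/0.79).
D = 4680 m.
23100^0.42 = 68.03
1.31^-0.17 = 0.9551
Denominator = 1.15 × 68.03 × 0.9551 = 74.72
D / 74.72 = 4680 / 74.72 = 62.63
d = 62.63^(1/0.79) = 62.63^1.2658 = 188.1 m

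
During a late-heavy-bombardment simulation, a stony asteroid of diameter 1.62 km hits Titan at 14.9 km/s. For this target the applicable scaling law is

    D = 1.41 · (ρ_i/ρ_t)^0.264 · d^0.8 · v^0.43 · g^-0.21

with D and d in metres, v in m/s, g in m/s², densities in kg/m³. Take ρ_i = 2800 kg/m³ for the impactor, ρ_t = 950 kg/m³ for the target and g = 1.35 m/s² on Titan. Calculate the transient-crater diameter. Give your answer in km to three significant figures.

In SI units: d = 1620 m, v = 14900 m/s.
(ρ_i/ρ_t)^0.264 = (2800/950)^0.264 = 1.330
d^0.8 = 1620^0.8 = 369.5
v^0.43 = 14900^0.43 = 62.30
g^-0.21 = 1.35^-0.21 = 0.9389
D = 1.41 × 1.330 × 369.5 × 62.30 × 0.9389 = 40531 m
   = 40.53 km

D ≈ 40.5 km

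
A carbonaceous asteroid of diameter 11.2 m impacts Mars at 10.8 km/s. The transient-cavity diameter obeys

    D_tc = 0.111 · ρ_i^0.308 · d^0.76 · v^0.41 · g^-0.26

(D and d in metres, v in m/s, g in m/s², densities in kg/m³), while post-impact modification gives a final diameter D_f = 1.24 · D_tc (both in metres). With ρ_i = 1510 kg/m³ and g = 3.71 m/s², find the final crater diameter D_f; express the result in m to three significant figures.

D_f ≈ 264 m

v = 10800 m/s.
ρ_i^0.308 = 1510^0.308 = 9.531
d^0.76 = 11.2^0.76 = 6.272
v^0.41 = 10800^0.41 = 45.05
g^-0.26 = 3.71^-0.26 = 0.7112
D_tc = 0.111 × 9.531 × 6.272 × 45.05 × 0.7112 = 212.6 m
D_f = 1.24 × 212.6 = 263.6 m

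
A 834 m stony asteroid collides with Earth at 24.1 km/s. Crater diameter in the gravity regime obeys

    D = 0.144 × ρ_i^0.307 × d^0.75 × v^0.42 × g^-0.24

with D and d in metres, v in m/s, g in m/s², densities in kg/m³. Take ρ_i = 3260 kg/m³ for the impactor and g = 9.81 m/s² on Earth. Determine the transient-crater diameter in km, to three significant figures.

In SI units: v = 24100 m/s.
ρ_i^0.307 = 3260^0.307 = 11.98
d^0.75 = 834^0.75 = 155.2
v^0.42 = 24100^0.42 = 69.25
g^-0.24 = 9.81^-0.24 = 0.5781
D = 0.144 × 11.98 × 155.2 × 69.25 × 0.5781 = 10718 m
   = 10.72 km

D ≈ 10.7 km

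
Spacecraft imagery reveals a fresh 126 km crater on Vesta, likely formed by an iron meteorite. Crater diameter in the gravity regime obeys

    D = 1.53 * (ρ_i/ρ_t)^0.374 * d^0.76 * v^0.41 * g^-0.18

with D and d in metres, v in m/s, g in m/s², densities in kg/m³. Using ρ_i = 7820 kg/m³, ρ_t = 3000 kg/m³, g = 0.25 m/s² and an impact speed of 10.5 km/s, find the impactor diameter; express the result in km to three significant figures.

Rearranging for d: d = [D / (1.53 · (7820/3000)^0.374 · 10500^0.41 · 0.25^-0.18)]^(1/0.76).
D = 126000 m.
(7820/3000)^0.374 = 1.431
10500^0.41 = 44.53
0.25^-0.18 = 1.283
Denominator = 1.53 × 1.431 × 44.53 × 1.283 = 125.1
D / 125.1 = 126000 / 125.1 = 1007
d = 1007^(1/0.76) = 1007^1.3158 = 8941 m

d ≈ 8.94 km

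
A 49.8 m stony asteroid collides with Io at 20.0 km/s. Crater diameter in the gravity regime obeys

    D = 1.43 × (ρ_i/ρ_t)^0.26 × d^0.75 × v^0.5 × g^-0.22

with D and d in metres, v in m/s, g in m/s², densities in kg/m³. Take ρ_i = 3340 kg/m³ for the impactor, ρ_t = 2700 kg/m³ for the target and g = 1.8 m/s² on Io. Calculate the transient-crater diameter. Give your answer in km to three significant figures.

D ≈ 3.52 km

In SI units: v = 20000 m/s.
(ρ_i/ρ_t)^0.26 = (3340/2700)^0.26 = 1.057
d^0.75 = 49.8^0.75 = 18.75
v^0.5 = 20000^0.5 = 141.4
g^-0.22 = 1.8^-0.22 = 0.8787
D = 1.43 × 1.057 × 18.75 × 141.4 × 0.8787 = 3521 m
   = 3.521 km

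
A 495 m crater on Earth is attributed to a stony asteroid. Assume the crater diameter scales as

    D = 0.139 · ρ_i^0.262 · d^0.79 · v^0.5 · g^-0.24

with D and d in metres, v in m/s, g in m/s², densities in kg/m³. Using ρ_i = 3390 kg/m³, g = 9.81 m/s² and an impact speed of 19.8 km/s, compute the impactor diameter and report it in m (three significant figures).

Rearranging for d: d = [D / (0.139 · 3390^0.262 · 19800^0.5 · 9.81^-0.24)]^(1/0.79).
3390^0.262 = 8.412
19800^0.5 = 140.7
9.81^-0.24 = 0.5781
Denominator = 0.139 × 8.412 × 140.7 × 0.5781 = 95.11
D / 95.11 = 495 / 95.11 = 5.205
d = 5.205^(1/0.79) = 5.205^1.2658 = 8.069 m

d ≈ 8.07 m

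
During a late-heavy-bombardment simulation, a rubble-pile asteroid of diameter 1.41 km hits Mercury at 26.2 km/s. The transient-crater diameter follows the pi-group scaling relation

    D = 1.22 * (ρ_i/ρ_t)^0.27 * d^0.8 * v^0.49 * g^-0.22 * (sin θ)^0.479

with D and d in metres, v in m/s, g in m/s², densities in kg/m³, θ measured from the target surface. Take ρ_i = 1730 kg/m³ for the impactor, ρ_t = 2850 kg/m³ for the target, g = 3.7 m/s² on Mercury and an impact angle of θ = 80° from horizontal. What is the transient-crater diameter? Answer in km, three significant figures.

D ≈ 38.4 km

In SI units: d = 1410 m, v = 26200 m/s.
(ρ_i/ρ_t)^0.27 = (1730/2850)^0.27 = 0.8739
d^0.8 = 1410^0.8 = 330.7
v^0.49 = 26200^0.49 = 146.2
g^-0.22 = 3.7^-0.22 = 0.7499
(sin 80°)^0.479 = 0.9848^0.479 = 0.9927
D = 1.22 × 0.8739 × 330.7 × 146.2 × 0.7499 × 0.9927 = 38373 m
   = 38.37 km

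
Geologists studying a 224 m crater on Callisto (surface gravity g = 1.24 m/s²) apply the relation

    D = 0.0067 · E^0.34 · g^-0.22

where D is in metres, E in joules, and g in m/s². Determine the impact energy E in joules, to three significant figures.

Rearranging: E = [D / (0.0067 · g^-0.22)]^(1/0.34).
g^-0.22 = 1.24^-0.22 = 0.9538
D / (0.0067 × 0.9538) = 224 / (6.390 × 10^-3) = 3.505 × 10^4
E = (3.505 × 10^4)^2.9412 = 2.327 × 10^13 J

E ≈ 2.33 × 10^13 J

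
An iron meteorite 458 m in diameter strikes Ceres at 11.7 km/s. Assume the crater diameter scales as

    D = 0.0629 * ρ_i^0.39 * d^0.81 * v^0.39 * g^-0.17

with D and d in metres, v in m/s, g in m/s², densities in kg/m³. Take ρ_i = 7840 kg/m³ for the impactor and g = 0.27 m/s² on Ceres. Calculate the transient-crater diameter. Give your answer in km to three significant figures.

In SI units: v = 11700 m/s.
ρ_i^0.39 = 7840^0.39 = 33.02
d^0.81 = 458^0.81 = 143.0
v^0.39 = 11700^0.39 = 38.60
g^-0.17 = 0.27^-0.17 = 1.249
D = 0.0629 × 33.02 × 143.0 × 38.60 × 1.249 = 14319 m
   = 14.32 km

D ≈ 14.3 km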